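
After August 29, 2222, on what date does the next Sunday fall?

Aug 29, 2222 is a Thursday.
From Thursday to the next Sunday is 3 days.
Aug 29, 2222 + 3 = Sep 1, 2222.

September 1, 2222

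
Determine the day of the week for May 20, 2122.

Wednesday

Doomsday rule: the anchor day for the 2100s is Sunday. For year 22: 22÷12 = 1 r 10, and 10÷4 = 2, so 1+10+2 = 13.
Sunday + 13 ≡ Saturday — that's 2122's doomsday.
In May the doomsday date is May 9.
May 20 is 11 days after May 9; 11 mod 7 = 4, so Saturday + 4 = Wednesday.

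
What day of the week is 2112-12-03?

Doomsday rule: the anchor day for the 2100s is Sunday. For year 12: 12÷12 = 1 r 0, and 0÷4 = 0, so 1+0+0 = 1.
Sunday + 1 ≡ Monday — that's 2112's doomsday.
In December the doomsday date is Dec 12.
Dec 3 is 9 days before Dec 12; 9 mod 7 = 2, so Monday − 2 = Saturday.

Saturday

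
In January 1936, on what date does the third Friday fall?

January 1, 1936 is a Wednesday.
The first Friday is therefore January 3 (2 days later).
The third Friday is 3 + 2×7 = January 17.

January 17, 1936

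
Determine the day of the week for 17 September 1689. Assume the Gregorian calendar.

Doomsday rule: the anchor day for the 1600s is Tuesday. For year 89: 89÷12 = 7 r 5, and 5÷4 = 1, so 7+5+1 = 13.
Tuesday + 13 ≡ Monday — that's 1689's doomsday.
In September the doomsday date is Sep 5.
Sep 17 is 12 days after Sep 5; 12 mod 7 = 5, so Monday + 5 = Saturday.

Saturday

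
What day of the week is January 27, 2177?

Monday

Doomsday rule: the anchor day for the 2100s is Sunday. For year 77: 77÷12 = 6 r 5, and 5÷4 = 1, so 6+5+1 = 12.
Sunday + 12 ≡ Friday — that's 2177's doomsday.
In January the doomsday date is Jan 3 (2177 is not a leap year).
Jan 27 is 24 days after Jan 3; 24 mod 7 = 3, so Friday + 3 = Monday.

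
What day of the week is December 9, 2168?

Friday

Doomsday rule: the anchor day for the 2100s is Sunday. For year 68: 68÷12 = 5 r 8, and 8÷4 = 2, so 5+8+2 = 15.
Sunday + 15 ≡ Monday — that's 2168's doomsday.
In December the doomsday date is Dec 12.
Dec 9 is 3 days before Dec 12; 3 mod 7 = 3, so Monday − 3 = Friday.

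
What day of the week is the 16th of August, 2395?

Wednesday

Doomsday rule: the anchor day for the 2300s is Wednesday. For year 95: 95÷12 = 7 r 11, and 11÷4 = 2, so 7+11+2 = 20.
Wednesday + 20 ≡ Tuesday — that's 2395's doomsday.
In August the doomsday date is Aug 8.
Aug 16 is 8 days after Aug 8; 8 mod 7 = 1, so Tuesday + 1 = Wednesday.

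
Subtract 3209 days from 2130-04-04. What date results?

−365 (one year) → Apr 4, 2129 (2844 left).
−365 (one year) → Apr 4, 2128 (2479 left).
−366 (one year; includes Feb 29, 2128) → Apr 4, 2127 (2113 left).
−365 (one year) → Apr 4, 2126 (1748 left).
−365 (one year) → Apr 4, 2125 (1383 left).
−365 (one year) → Apr 4, 2124 (1018 left).
−366 (one year; includes Feb 29, 2124) → Apr 4, 2123 (652 left).
−365 (one year) → Apr 4, 2122 (287 left).
−4 → Mar 31, 2122 (end of Mar, 31 days; 283 left).
−31 → Feb 28, 2122 (end of Feb, 28 days; 252 left).
−28 → Jan 31, 2122 (end of Jan, 31 days; 224 left).
−31 → Dec 31, 2121 (end of Dec, 31 days; 193 left).
−31 → Nov 30, 2121 (end of Nov, 30 days; 162 left).
−30 → Oct 31, 2121 (end of Oct, 31 days; 132 left).
−31 → Sep 30, 2121 (end of Sep, 30 days; 101 left).
−30 → Aug 31, 2121 (end of Aug, 31 days; 71 left).
−31 → Jul 31, 2121 (end of Jul, 31 days; 40 left).
−31 → Jun 30, 2121 (end of Jun, 30 days; 9 left).
−9 → Jun 21, 2121.

June 21, 2121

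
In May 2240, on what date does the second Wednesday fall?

May 13, 2240

May 1, 2240 is a Friday.
The first Wednesday is therefore May 6 (5 days later).
The second Wednesday is 6 + 1×7 = May 13.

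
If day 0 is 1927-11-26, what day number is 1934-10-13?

Nov 26, 1927 → Nov 26, 1928: 366 days (Feb 29, 1928 is in that span).
Nov 26, 1928 → Nov 26, 1929: 365 days.
Nov 26, 1929 → Nov 26, 1930: 365 days.
Nov 26, 1930 → Nov 26, 1931: 365 days.
Nov 26, 1931 → Nov 26, 1932: 366 days (Feb 29, 1932 is in that span).
Nov 26, 1932 → Nov 26, 1933: 365 days.
Nov 26, 1933 → Dec 26, 1933: 30 days (November has 30).
Dec 26, 1933 → Jan 26, 1934: 31 days (December has 31).
Jan 26, 1934 → Feb 26, 1934: 31 days (January has 31).
Feb 26, 1934 → Mar 26, 1934: 28 days (February has 28).
Mar 26, 1934 → Apr 26, 1934: 31 days (March has 31).
Apr 26, 1934 → May 26, 1934: 30 days (April has 30).
May 26, 1934 → Jun 26, 1934: 31 days (May has 31).
Jun 26, 1934 → Jul 26, 1934: 30 days (June has 30).
Jul 26, 1934 → Aug 26, 1934: 31 days (July has 31).
Aug 26, 1934 → Sep 26, 1934: 31 days (August has 31).
Sep 26, 1934 → Oct 13, 1934: 17 days.
Total: 2513 days.

2513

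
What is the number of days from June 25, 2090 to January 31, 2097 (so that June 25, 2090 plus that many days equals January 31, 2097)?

2412

Jun 25, 2090 → Jun 25, 2091: 365 days.
Jun 25, 2091 → Jun 25, 2092: 366 days (Feb 29, 2092 is in that span).
Jun 25, 2092 → Jun 25, 2093: 365 days.
Jun 25, 2093 → Jun 25, 2094: 365 days.
Jun 25, 2094 → Jun 25, 2095: 365 days.
Jun 25, 2095 → Jun 25, 2096: 366 days (Feb 29, 2096 is in that span).
Jun 25, 2096 → Jul 25, 2096: 30 days (June has 30).
Jul 25, 2096 → Aug 25, 2096: 31 days (July has 31).
Aug 25, 2096 → Sep 25, 2096: 31 days (August has 31).
Sep 25, 2096 → Oct 25, 2096: 30 days (September has 30).
Oct 25, 2096 → Nov 25, 2096: 31 days (October has 31).
Nov 25, 2096 → Dec 25, 2096: 30 days (November has 30).
Dec 25, 2096 → Jan 25, 2097: 31 days (December has 31).
Jan 25, 2097 → Jan 31, 2097: 6 days.
Total: 2412 days.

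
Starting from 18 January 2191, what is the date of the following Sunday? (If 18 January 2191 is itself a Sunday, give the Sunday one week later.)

January 23, 2191

Jan 18, 2191 is a Tuesday.
From Tuesday to the next Sunday is 5 days.
Jan 18, 2191 + 5 = Jan 23, 2191.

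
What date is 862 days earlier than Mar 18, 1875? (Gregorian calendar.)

November 6, 1872

−365 (one year) → Mar 18, 1874 (497 left).
−365 (one year) → Mar 18, 1873 (132 left).
−18 → Feb 28, 1873 (end of Feb, 28 days; 114 left).
−28 → Jan 31, 1873 (end of Jan, 31 days; 86 left).
−31 → Dec 31, 1872 (end of Dec, 31 days; 55 left).
−31 → Nov 30, 1872 (end of Nov, 30 days; 24 left).
−24 → Nov 6, 1872.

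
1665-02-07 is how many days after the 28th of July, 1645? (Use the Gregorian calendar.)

7134

Jul 28, 1645 → Jul 28, 1646: 365 days.
Jul 28, 1646 → Jul 28, 1647: 365 days.
Jul 28, 1647 → Jul 28, 1648: 366 days (Feb 29, 1648 is in that span).
Jul 28, 1648 → Jul 28, 1649: 365 days.
Jul 28, 1649 → Jul 28, 1650: 365 days.
Jul 28, 1650 → Jul 28, 1651: 365 days.
Jul 28, 1651 → Jul 28, 1652: 366 days (Feb 29, 1652 is in that span).
Jul 28, 1652 → Jul 28, 1653: 365 days.
Jul 28, 1653 → Jul 28, 1654: 365 days.
Jul 28, 1654 → Jul 28, 1655: 365 days.
Jul 28, 1655 → Jul 28, 1656: 366 days (Feb 29, 1656 is in that span).
Jul 28, 1656 → Jul 28, 1657: 365 days.
Jul 28, 1657 → Jul 28, 1658: 365 days.
Jul 28, 1658 → Jul 28, 1659: 365 days.
Jul 28, 1659 → Jul 28, 1660: 366 days (Feb 29, 1660 is in that span).
Jul 28, 1660 → Jul 28, 1661: 365 days.
Jul 28, 1661 → Jul 28, 1662: 365 days.
Jul 28, 1662 → Jul 28, 1663: 365 days.
Jul 28, 1663 → Jul 28, 1664: 366 days (Feb 29, 1664 is in that span).
Jul 28, 1664 → Aug 28, 1664: 31 days (July has 31).
Aug 28, 1664 → Sep 28, 1664: 31 days (August has 31).
Sep 28, 1664 → Oct 28, 1664: 30 days (September has 30).
Oct 28, 1664 → Nov 28, 1664: 31 days (October has 31).
Nov 28, 1664 → Dec 28, 1664: 30 days (November has 30).
Dec 28, 1664 → Jan 28, 1665: 31 days (December has 31).
Jan 28, 1665 → Feb 7, 1665: 10 days.
Total: 7134 days.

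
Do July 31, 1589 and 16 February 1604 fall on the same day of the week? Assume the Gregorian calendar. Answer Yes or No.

From Jul 31, 1589 to Feb 16, 1604 is 5313 days.
5313 mod 7 = 0, so they are the same weekday.
(Jul 31, 1589 is a Monday; Feb 16, 1604 is a Monday.)

Yes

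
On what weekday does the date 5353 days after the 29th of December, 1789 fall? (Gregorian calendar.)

Dec 29, 1789 is a Tuesday.
5353 mod 7 = 5, so 5353 days after a Tuesday is Tuesday + 5 = Sunday.

Sunday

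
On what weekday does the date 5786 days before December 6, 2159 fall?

Dec 6, 2159 is a Thursday.
5786 mod 7 = 4, so 5786 days before a Thursday is Thursday − 4 = Sunday.

Sunday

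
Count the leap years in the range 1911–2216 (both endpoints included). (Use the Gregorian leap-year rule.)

75

Multiples of 4 in [1911,2216]: 77.
Of those, multiples of 100: 3 (not leap unless ÷400).
Multiples of 400: 1.
Leap years = 77 − 3 + 1 = 75.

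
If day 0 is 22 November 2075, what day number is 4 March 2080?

1564

Nov 22, 2075 → Nov 22, 2076: 366 days (Feb 29, 2076 is in that span).
Nov 22, 2076 → Nov 22, 2077: 365 days.
Nov 22, 2077 → Nov 22, 2078: 365 days.
Nov 22, 2078 → Nov 22, 2079: 365 days.
Nov 22, 2079 → Dec 22, 2079: 30 days (November has 30).
Dec 22, 2079 → Jan 22, 2080: 31 days (December has 31).
Jan 22, 2080 → Feb 22, 2080: 31 days (January has 31).
Feb 22, 2080 → Mar 4, 2080: 11 days.
Total: 1564 days.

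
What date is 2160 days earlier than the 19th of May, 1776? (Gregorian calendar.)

−366 (one year; includes Feb 29, 1776) → May 19, 1775 (1794 left).
−365 (one year) → May 19, 1774 (1429 left).
−365 (one year) → May 19, 1773 (1064 left).
−365 (one year) → May 19, 1772 (699 left).
−366 (one year; includes Feb 29, 1772) → May 19, 1771 (333 left).
−19 → Apr 30, 1771 (end of Apr, 30 days; 314 left).
−30 → Mar 31, 1771 (end of Mar, 31 days; 284 left).
−31 → Feb 28, 1771 (end of Feb, 28 days; 253 left).
−28 → Jan 31, 1771 (end of Jan, 31 days; 225 left).
−31 → Dec 31, 1770 (end of Dec, 31 days; 194 left).
−31 → Nov 30, 1770 (end of Nov, 30 days; 163 left).
−30 → Oct 31, 1770 (end of Oct, 31 days; 133 left).
−31 → Sep 30, 1770 (end of Sep, 30 days; 102 left).
−30 → Aug 31, 1770 (end of Aug, 31 days; 72 left).
−31 → Jul 31, 1770 (end of Jul, 31 days; 41 left).
−31 → Jun 30, 1770 (end of Jun, 30 days; 10 left).
−10 → Jun 20, 1770.

June 20, 1770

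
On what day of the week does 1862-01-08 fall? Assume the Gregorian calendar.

Wednesday

Doomsday rule: the anchor day for the 1800s is Friday. For year 62: 62÷12 = 5 r 2, and 2÷4 = 0, so 5+2+0 = 7.
Friday + 7 ≡ Friday — that's 1862's doomsday.
In January the doomsday date is Jan 3 (1862 is not a leap year).
Jan 8 is 5 days after Jan 3; 5 mod 7 = 5, so Friday + 5 = Wednesday.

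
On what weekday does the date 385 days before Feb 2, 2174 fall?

First find the weekday of Feb 2, 2174. Doomsday rule: the anchor day for the 2100s is Sunday. For year 74: 74÷12 = 6 r 2, and 2÷4 = 0, so 6+2+0 = 8.
Sunday + 8 ≡ Monday — that's 2174's doomsday.
In February the doomsday date is Feb 28 (2174 is not a leap year).
Feb 2 is 26 days before Feb 28; 26 mod 7 = 5, so Monday − 5 = Wednesday.
385 mod 7 = 0, so 385 days before a Wednesday is Wednesday − 0 = Wednesday.

Wednesday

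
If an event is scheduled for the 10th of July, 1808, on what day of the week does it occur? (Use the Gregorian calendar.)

Sunday

Doomsday rule: the anchor day for the 1800s is Friday. For year 08: 8÷12 = 0 r 8, and 8÷4 = 2, so 0+8+2 = 10.
Friday + 10 ≡ Monday — that's 1808's doomsday.
In July the doomsday date is Jul 11.
Jul 10 is 1 day before Jul 11; 1 mod 7 = 1, so Monday − 1 = Sunday.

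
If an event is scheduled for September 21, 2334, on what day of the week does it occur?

Friday

Doomsday rule: the anchor day for the 2300s is Wednesday. For year 34: 34÷12 = 2 r 10, and 10÷4 = 2, so 2+10+2 = 14.
Wednesday + 14 ≡ Wednesday — that's 2334's doomsday.
In September the doomsday date is Sep 5.
Sep 21 is 16 days after Sep 5; 16 mod 7 = 2, so Wednesday + 2 = Friday.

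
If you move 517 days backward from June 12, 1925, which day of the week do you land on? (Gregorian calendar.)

First find the weekday of Jun 12, 1925. Doomsday rule: the anchor day for the 1900s is Wednesday. For year 25: 25÷12 = 2 r 1, and 1÷4 = 0, so 2+1+0 = 3.
Wednesday + 3 ≡ Saturday — that's 1925's doomsday.
In June the doomsday date is Jun 6.
Jun 12 is 6 days after Jun 6; 6 mod 7 = 6, so Saturday + 6 = Friday.
517 mod 7 = 6, so 517 days before a Friday is Friday − 6 = Saturday.

Saturday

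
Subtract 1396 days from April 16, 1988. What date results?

June 20, 1984

−366 (one year; includes Feb 29, 1988) → Apr 16, 1987 (1030 left).
−365 (one year) → Apr 16, 1986 (665 left).
−365 (one year) → Apr 16, 1985 (300 left).
−16 → Mar 31, 1985 (end of Mar, 31 days; 284 left).
−31 → Feb 28, 1985 (end of Feb, 28 days; 253 left).
−28 → Jan 31, 1985 (end of Jan, 31 days; 225 left).
−31 → Dec 31, 1984 (end of Dec, 31 days; 194 left).
−31 → Nov 30, 1984 (end of Nov, 30 days; 163 left).
−30 → Oct 31, 1984 (end of Oct, 31 days; 133 left).
−31 → Sep 30, 1984 (end of Sep, 30 days; 102 left).
−30 → Aug 31, 1984 (end of Aug, 31 days; 72 left).
−31 → Jul 31, 1984 (end of Jul, 31 days; 41 left).
−31 → Jun 30, 1984 (end of Jun, 30 days; 10 left).
−10 → Jun 20, 1984.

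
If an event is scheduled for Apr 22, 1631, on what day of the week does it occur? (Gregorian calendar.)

Tuesday

Doomsday rule: the anchor day for the 1600s is Tuesday. For year 31: 31÷12 = 2 r 7, and 7÷4 = 1, so 2+7+1 = 10.
Tuesday + 10 ≡ Friday — that's 1631's doomsday.
In April the doomsday date is Apr 4.
Apr 22 is 18 days after Apr 4; 18 mod 7 = 4, so Friday + 4 = Tuesday.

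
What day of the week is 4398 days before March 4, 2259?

Mar 4, 2259 is a Friday.
4398 mod 7 = 2, so 4398 days before a Friday is Friday − 2 = Wednesday.

Wednesday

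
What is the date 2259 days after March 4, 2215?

May 10, 2221

+366 (one year; includes Feb 29, 2216) → Mar 4, 2216 (1893 left).
+365 (one year) → Mar 4, 2217 (1528 left).
+365 (one year) → Mar 4, 2218 (1163 left).
+365 (one year) → Mar 4, 2219 (798 left).
+366 (one year; includes Feb 29, 2220) → Mar 4, 2220 (432 left).
+365 (one year) → Mar 4, 2221 (67 left).
Mar has 31 days: +28 → Apr 1, 2221 (39 left).
Apr has 30 days: +30 → May 1, 2221 (9 left).
+9 → May 10, 2221.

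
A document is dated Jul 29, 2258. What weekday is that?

Doomsday rule: the anchor day for the 2200s is Friday. For year 58: 58÷12 = 4 r 10, and 10÷4 = 2, so 4+10+2 = 16.
Friday + 16 ≡ Sunday — that's 2258's doomsday.
In July the doomsday date is Jul 11.
Jul 29 is 18 days after Jul 11; 18 mod 7 = 4, so Sunday + 4 = Thursday.

Thursday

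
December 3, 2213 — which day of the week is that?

Doomsday rule: the anchor day for the 2200s is Friday. For year 13: 13÷12 = 1 r 1, and 1÷4 = 0, so 1+1+0 = 2.
Friday + 2 ≡ Sunday — that's 2213's doomsday.
In December the doomsday date is Dec 12.
Dec 3 is 9 days before Dec 12; 9 mod 7 = 2, so Sunday − 2 = Friday.

Friday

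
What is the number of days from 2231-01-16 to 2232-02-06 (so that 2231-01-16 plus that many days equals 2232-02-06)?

386

Jan 16, 2231 → Feb 16, 2231: 31 days (January has 31).
Feb 16, 2231 → Mar 16, 2231: 28 days (February has 28).
Mar 16, 2231 → Apr 16, 2231: 31 days (March has 31).
Apr 16, 2231 → May 16, 2231: 30 days (April has 30).
May 16, 2231 → Jun 16, 2231: 31 days (May has 31).
Jun 16, 2231 → Jul 16, 2231: 30 days (June has 30).
Jul 16, 2231 → Aug 16, 2231: 31 days (July has 31).
Aug 16, 2231 → Sep 16, 2231: 31 days (August has 31).
Sep 16, 2231 → Oct 16, 2231: 30 days (September has 30).
Oct 16, 2231 → Nov 16, 2231: 31 days (October has 31).
Nov 16, 2231 → Dec 16, 2231: 30 days (November has 30).
Dec 16, 2231 → Jan 16, 2232: 31 days (December has 31).
Jan 16, 2232 → Feb 6, 2232: 21 days.
Total: 386 days.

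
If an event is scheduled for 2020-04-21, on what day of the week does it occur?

January 1, 2020 is a Wednesday.
Jan 1, 2020 → Feb 1, 2020: 31 days (January has 31).
Feb 1, 2020 → Mar 1, 2020: 29 days (February has 29).
Mar 1, 2020 → Apr 1, 2020: 31 days (March has 31).
Apr 1, 2020 → Apr 21, 2020: 20 days.
Total: 111 days.
111 mod 7 = 6, so Wednesday + 6 = Tuesday.

Tuesday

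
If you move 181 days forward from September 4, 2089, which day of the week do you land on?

Saturday

Sep 4, 2089 is a Sunday.
181 mod 7 = 6, so 181 days after a Sunday is Sunday + 6 = Saturday.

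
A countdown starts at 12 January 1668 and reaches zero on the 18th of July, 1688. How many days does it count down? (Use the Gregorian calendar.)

Jan 12, 1668 → Jan 12, 1669: 366 days (Feb 29, 1668 is in that span).
Jan 12, 1669 → Jan 12, 1670: 365 days.
Jan 12, 1670 → Jan 12, 1671: 365 days.
Jan 12, 1671 → Jan 12, 1672: 365 days.
Jan 12, 1672 → Jan 12, 1673: 366 days (Feb 29, 1672 is in that span).
Jan 12, 1673 → Jan 12, 1674: 365 days.
Jan 12, 1674 → Jan 12, 1675: 365 days.
Jan 12, 1675 → Jan 12, 1676: 365 days.
Jan 12, 1676 → Jan 12, 1677: 366 days (Feb 29, 1676 is in that span).
Jan 12, 1677 → Jan 12, 1678: 365 days.
Jan 12, 1678 → Jan 12, 1679: 365 days.
Jan 12, 1679 → Jan 12, 1680: 365 days.
Jan 12, 1680 → Jan 12, 1681: 366 days (Feb 29, 1680 is in that span).
Jan 12, 1681 → Jan 12, 1682: 365 days.
Jan 12, 1682 → Jan 12, 1683: 365 days.
Jan 12, 1683 → Jan 12, 1684: 365 days.
Jan 12, 1684 → Jan 12, 1685: 366 days (Feb 29, 1684 is in that span).
Jan 12, 1685 → Jan 12, 1686: 365 days.
Jan 12, 1686 → Jan 12, 1687: 365 days.
Jan 12, 1687 → Jan 12, 1688: 365 days.
Jan 12, 1688 → Feb 12, 1688: 31 days (January has 31).
Feb 12, 1688 → Mar 12, 1688: 29 days (February has 29).
Mar 12, 1688 → Apr 12, 1688: 31 days (March has 31).
Apr 12, 1688 → May 12, 1688: 30 days (April has 30).
May 12, 1688 → Jun 12, 1688: 31 days (May has 31).
Jun 12, 1688 → Jul 12, 1688: 30 days (June has 30).
Jul 12, 1688 → Jul 18, 1688: 6 days.
Total: 7493 days.

7493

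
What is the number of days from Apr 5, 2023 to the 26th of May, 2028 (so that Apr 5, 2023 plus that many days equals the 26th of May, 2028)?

1878

Apr 5, 2023 → Apr 5, 2024: 366 days (Feb 29, 2024 is in that span).
Apr 5, 2024 → Apr 5, 2025: 365 days.
Apr 5, 2025 → Apr 5, 2026: 365 days.
Apr 5, 2026 → Apr 5, 2027: 365 days.
Apr 5, 2027 → Apr 5, 2028: 366 days (Feb 29, 2028 is in that span).
Apr 5, 2028 → May 5, 2028: 30 days (April has 30).
May 5, 2028 → May 26, 2028: 21 days.
Total: 1878 days.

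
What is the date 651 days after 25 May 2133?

March 7, 2135

+365 (one year) → May 25, 2134 (286 left).
May has 31 days: +7 → Jun 1, 2134 (279 left).
Jun has 30 days: +30 → Jul 1, 2134 (249 left).
Jul has 31 days: +31 → Aug 1, 2134 (218 left).
Aug has 31 days: +31 → Sep 1, 2134 (187 left).
Sep has 30 days: +30 → Oct 1, 2134 (157 left).
Oct has 31 days: +31 → Nov 1, 2134 (126 left).
Nov has 30 days: +30 → Dec 1, 2134 (96 left).
Dec has 31 days: +31 → Jan 1, 2135 (65 left).
Jan has 31 days: +31 → Feb 1, 2135 (34 left).
Feb has 28 days: +28 → Mar 1, 2135 (6 left).
+6 → Mar 7, 2135.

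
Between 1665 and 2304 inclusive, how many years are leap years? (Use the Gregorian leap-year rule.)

Multiples of 4 in [1665,2304]: 160.
Of those, multiples of 100: 7 (not leap unless ÷400).
Multiples of 400: 1.
Leap years = 160 − 7 + 1 = 154.

154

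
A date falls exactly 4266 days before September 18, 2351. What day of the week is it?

Saturday

First find the weekday of Sep 18, 2351. Doomsday rule: the anchor day for the 2300s is Wednesday. For year 51: 51÷12 = 4 r 3, and 3÷4 = 0, so 4+3+0 = 7.
Wednesday + 7 ≡ Wednesday — that's 2351's doomsday.
In September the doomsday date is Sep 5.
Sep 18 is 13 days after Sep 5; 13 mod 7 = 6, so Wednesday + 6 = Tuesday.
4266 mod 7 = 3, so 4266 days before a Tuesday is Tuesday − 3 = Saturday.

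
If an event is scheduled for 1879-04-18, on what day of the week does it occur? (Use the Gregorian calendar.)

Friday

Doomsday rule: the anchor day for the 1800s is Friday. For year 79: 79÷12 = 6 r 7, and 7÷4 = 1, so 6+7+1 = 14.
Friday + 14 ≡ Friday — that's 1879's doomsday.
In April the doomsday date is Apr 4.
Apr 18 is 14 days after Apr 4; 14 mod 7 = 0, so Friday + 0 = Friday.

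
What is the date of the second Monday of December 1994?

December 12, 1994

December 1, 1994 is a Thursday.
The first Monday is therefore December 5 (4 days later).
The second Monday is 5 + 1×7 = December 12.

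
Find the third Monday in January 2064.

January 1, 2064 is a Tuesday.
The first Monday is therefore January 7 (6 days later).
The third Monday is 7 + 2×7 = January 21.

January 21, 2064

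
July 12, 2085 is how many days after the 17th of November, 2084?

Nov 17, 2084 → Dec 17, 2084: 30 days (November has 30).
Dec 17, 2084 → Jan 17, 2085: 31 days (December has 31).
Jan 17, 2085 → Feb 17, 2085: 31 days (January has 31).
Feb 17, 2085 → Mar 17, 2085: 28 days (February has 28).
Mar 17, 2085 → Apr 17, 2085: 31 days (March has 31).
Apr 17, 2085 → May 17, 2085: 30 days (April has 30).
May 17, 2085 → Jun 17, 2085: 31 days (May has 31).
Jun 17, 2085 → Jul 12, 2085: 25 days.
Total: 237 days.

237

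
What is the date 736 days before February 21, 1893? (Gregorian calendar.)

February 16, 1891

−366 (one year; includes Feb 29, 1892) → Feb 21, 1892 (370 left).
−21 → Jan 31, 1892 (end of Jan, 31 days; 349 left).
−31 → Dec 31, 1891 (end of Dec, 31 days; 318 left).
−31 → Nov 30, 1891 (end of Nov, 30 days; 287 left).
−30 → Oct 31, 1891 (end of Oct, 31 days; 257 left).
−31 → Sep 30, 1891 (end of Sep, 30 days; 226 left).
−30 → Aug 31, 1891 (end of Aug, 31 days; 196 left).
−31 → Jul 31, 1891 (end of Jul, 31 days; 165 left).
−31 → Jun 30, 1891 (end of Jun, 30 days; 134 left).
−30 → May 31, 1891 (end of May, 31 days; 104 left).
−31 → Apr 30, 1891 (end of Apr, 30 days; 73 left).
−30 → Mar 31, 1891 (end of Mar, 31 days; 43 left).
−31 → Feb 28, 1891 (end of Feb, 28 days; 12 left).
−12 → Feb 16, 1891.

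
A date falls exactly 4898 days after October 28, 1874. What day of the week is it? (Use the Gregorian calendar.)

Monday

First find the weekday of Oct 28, 1874. Doomsday rule: the anchor day for the 1800s is Friday. For year 74: 74÷12 = 6 r 2, and 2÷4 = 0, so 6+2+0 = 8.
Friday + 8 ≡ Saturday — that's 1874's doomsday.
In October the doomsday date is Oct 10.
Oct 28 is 18 days after Oct 10; 18 mod 7 = 4, so Saturday + 4 = Wednesday.
4898 mod 7 = 5, so 4898 days after a Wednesday is Wednesday + 5 = Monday.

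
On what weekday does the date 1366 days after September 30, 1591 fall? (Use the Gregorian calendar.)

Sep 30, 1591 is a Monday.
1366 mod 7 = 1, so 1366 days after a Monday is Monday + 1 = Tuesday.

Tuesday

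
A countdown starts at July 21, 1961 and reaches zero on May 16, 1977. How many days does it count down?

Jul 21, 1961 → Jul 21, 1962: 365 days.
Jul 21, 1962 → Jul 21, 1963: 365 days.
Jul 21, 1963 → Jul 21, 1964: 366 days (Feb 29, 1964 is in that span).
Jul 21, 1964 → Jul 21, 1965: 365 days.
Jul 21, 1965 → Jul 21, 1966: 365 days.
Jul 21, 1966 → Jul 21, 1967: 365 days.
Jul 21, 1967 → Jul 21, 1968: 366 days (Feb 29, 1968 is in that span).
Jul 21, 1968 → Jul 21, 1969: 365 days.
Jul 21, 1969 → Jul 21, 1970: 365 days.
Jul 21, 1970 → Jul 21, 1971: 365 days.
Jul 21, 1971 → Jul 21, 1972: 366 days (Feb 29, 1972 is in that span).
Jul 21, 1972 → Jul 21, 1973: 365 days.
Jul 21, 1973 → Jul 21, 1974: 365 days.
Jul 21, 1974 → Jul 21, 1975: 365 days.
Jul 21, 1975 → Jul 21, 1976: 366 days (Feb 29, 1976 is in that span).
Jul 21, 1976 → Aug 21, 1976: 31 days (July has 31).
Aug 21, 1976 → Sep 21, 1976: 31 days (August has 31).
Sep 21, 1976 → Oct 21, 1976: 30 days (September has 30).
Oct 21, 1976 → Nov 21, 1976: 31 days (October has 31).
Nov 21, 1976 → Dec 21, 1976: 30 days (November has 30).
Dec 21, 1976 → Jan 21, 1977: 31 days (December has 31).
Jan 21, 1977 → Feb 21, 1977: 31 days (January has 31).
Feb 21, 1977 → Mar 21, 1977: 28 days (February has 28).
Mar 21, 1977 → Apr 21, 1977: 31 days (March has 31).
Apr 21, 1977 → May 16, 1977: 25 days.
Total: 5778 days.

5778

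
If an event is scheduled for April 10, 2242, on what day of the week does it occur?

Doomsday rule: the anchor day for the 2200s is Friday. For year 42: 42÷12 = 3 r 6, and 6÷4 = 1, so 3+6+1 = 10.
Friday + 10 ≡ Monday — that's 2242's doomsday.
In April the doomsday date is Apr 4.
Apr 10 is 6 days after Apr 4; 6 mod 7 = 6, so Monday + 6 = Sunday.

Sunday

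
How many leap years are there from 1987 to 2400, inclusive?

Multiples of 4 in [1987,2400]: 104.
Of those, multiples of 100: 5 (not leap unless ÷400).
Multiples of 400: 2.
Leap years = 104 − 5 + 2 = 101.

101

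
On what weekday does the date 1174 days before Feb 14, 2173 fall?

First find the weekday of Feb 14, 2173. Doomsday rule: the anchor day for the 2100s is Sunday. For year 73: 73÷12 = 6 r 1, and 1÷4 = 0, so 6+1+0 = 7.
Sunday + 7 ≡ Sunday — that's 2173's doomsday.
In February the doomsday date is Feb 28 (2173 is not a leap year).
Feb 14 is 14 days before Feb 28; 14 mod 7 = 0, so Sunday − 0 = Sunday.
1174 mod 7 = 5, so 1174 days before a Sunday is Sunday − 5 = Tuesday.

Tuesday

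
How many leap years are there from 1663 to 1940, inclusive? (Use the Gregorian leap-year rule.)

Multiples of 4 in [1663,1940]: 70.
Of those, multiples of 100: 3 (not leap unless ÷400).
Multiples of 400: 0.
Leap years = 70 − 3 + 0 = 67.

67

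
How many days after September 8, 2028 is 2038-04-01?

Sep 8, 2028 → Sep 8, 2029: 365 days.
Sep 8, 2029 → Sep 8, 2030: 365 days.
Sep 8, 2030 → Sep 8, 2031: 365 days.
Sep 8, 2031 → Sep 8, 2032: 366 days (Feb 29, 2032 is in that span).
Sep 8, 2032 → Sep 8, 2033: 365 days.
Sep 8, 2033 → Sep 8, 2034: 365 days.
Sep 8, 2034 → Sep 8, 2035: 365 days.
Sep 8, 2035 → Sep 8, 2036: 366 days (Feb 29, 2036 is in that span).
Sep 8, 2036 → Sep 8, 2037: 365 days.
Sep 8, 2037 → Oct 8, 2037: 30 days (September has 30).
Oct 8, 2037 → Nov 8, 2037: 31 days (October has 31).
Nov 8, 2037 → Dec 8, 2037: 30 days (November has 30).
Dec 8, 2037 → Jan 8, 2038: 31 days (December has 31).
Jan 8, 2038 → Feb 8, 2038: 31 days (January has 31).
Feb 8, 2038 → Mar 8, 2038: 28 days (February has 28).
Mar 8, 2038 → Apr 1, 2038: 24 days.
Total: 3492 days.

3492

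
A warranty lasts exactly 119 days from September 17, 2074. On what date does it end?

Sep has 30 days: +14 → Oct 1, 2074 (105 left).
Oct has 31 days: +31 → Nov 1, 2074 (74 left).
Nov has 30 days: +30 → Dec 1, 2074 (44 left).
Dec has 31 days: +31 → Jan 1, 2075 (13 left).
+13 → Jan 14, 2075.

January 14, 2075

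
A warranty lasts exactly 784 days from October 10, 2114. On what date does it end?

+365 (one year) → Oct 10, 2115 (419 left).
+366 (one year; includes Feb 29, 2116) → Oct 10, 2116 (53 left).
Oct has 31 days: +22 → Nov 1, 2116 (31 left).
Nov has 30 days: +30 → Dec 1, 2116 (1 left).
+1 → Dec 2, 2116.

December 2, 2116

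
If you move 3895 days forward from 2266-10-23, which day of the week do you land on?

Oct 23, 2266 is a Tuesday.
3895 mod 7 = 3, so 3895 days after a Tuesday is Tuesday + 3 = Friday.

Friday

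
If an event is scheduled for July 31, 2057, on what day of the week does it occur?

January 1, 2057 is a Monday.
Jan 1, 2057 → Feb 1, 2057: 31 days (January has 31).
Feb 1, 2057 → Mar 1, 2057: 28 days (February has 28).
Mar 1, 2057 → Apr 1, 2057: 31 days (March has 31).
Apr 1, 2057 → May 1, 2057: 30 days (April has 30).
May 1, 2057 → Jun 1, 2057: 31 days (May has 31).
Jun 1, 2057 → Jul 1, 2057: 30 days (June has 30).
Jul 1, 2057 → Jul 31, 2057: 30 days.
Total: 211 days.
211 mod 7 = 1, so Monday + 1 = Tuesday.

Tuesday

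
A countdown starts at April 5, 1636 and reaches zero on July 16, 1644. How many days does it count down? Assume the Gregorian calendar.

Apr 5, 1636 → Apr 5, 1637: 365 days.
Apr 5, 1637 → Apr 5, 1638: 365 days.
Apr 5, 1638 → Apr 5, 1639: 365 days.
Apr 5, 1639 → Apr 5, 1640: 366 days (Feb 29, 1640 is in that span).
Apr 5, 1640 → Apr 5, 1641: 365 days.
Apr 5, 1641 → Apr 5, 1642: 365 days.
Apr 5, 1642 → Apr 5, 1643: 365 days.
Apr 5, 1643 → Apr 5, 1644: 366 days (Feb 29, 1644 is in that span).
Apr 5, 1644 → May 5, 1644: 30 days (April has 30).
May 5, 1644 → Jun 5, 1644: 31 days (May has 31).
Jun 5, 1644 → Jul 5, 1644: 30 days (June has 30).
Jul 5, 1644 → Jul 16, 1644: 11 days.
Total: 3024 days.

3024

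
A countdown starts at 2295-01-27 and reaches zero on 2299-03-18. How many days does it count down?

1511

Jan 27, 2295 → Jan 27, 2296: 365 days.
Jan 27, 2296 → Jan 27, 2297: 366 days (Feb 29, 2296 is in that span).
Jan 27, 2297 → Jan 27, 2298: 365 days.
Jan 27, 2298 → Jan 27, 2299: 365 days.
Jan 27, 2299 → Feb 27, 2299: 31 days (January has 31).
Feb 27, 2299 → Mar 18, 2299: 19 days.
Total: 1511 days.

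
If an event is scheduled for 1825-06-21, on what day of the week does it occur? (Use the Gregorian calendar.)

Doomsday rule: the anchor day for the 1800s is Friday. For year 25: 25÷12 = 2 r 1, and 1÷4 = 0, so 2+1+0 = 3.
Friday + 3 ≡ Monday — that's 1825's doomsday.
In June the doomsday date is Jun 6.
Jun 21 is 15 days after Jun 6; 15 mod 7 = 1, so Monday + 1 = Tuesday.

Tuesday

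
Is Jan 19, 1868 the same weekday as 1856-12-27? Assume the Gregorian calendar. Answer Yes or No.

No

From Dec 27, 1856 to Jan 19, 1868 is 4040 days.
4040 mod 7 = 1, so they are different weekdays.
(Dec 27, 1856 is a Saturday; Jan 19, 1868 is a Sunday.)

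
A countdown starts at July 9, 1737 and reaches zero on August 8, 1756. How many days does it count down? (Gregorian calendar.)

Jul 9, 1737 → Jul 9, 1738: 365 days.
Jul 9, 1738 → Jul 9, 1739: 365 days.
Jul 9, 1739 → Jul 9, 1740: 366 days (Feb 29, 1740 is in that span).
Jul 9, 1740 → Jul 9, 1741: 365 days.
Jul 9, 1741 → Jul 9, 1742: 365 days.
Jul 9, 1742 → Jul 9, 1743: 365 days.
Jul 9, 1743 → Jul 9, 1744: 366 days (Feb 29, 1744 is in that span).
Jul 9, 1744 → Jul 9, 1745: 365 days.
Jul 9, 1745 → Jul 9, 1746: 365 days.
Jul 9, 1746 → Jul 9, 1747: 365 days.
Jul 9, 1747 → Jul 9, 1748: 366 days (Feb 29, 1748 is in that span).
Jul 9, 1748 → Jul 9, 1749: 365 days.
Jul 9, 1749 → Jul 9, 1750: 365 days.
Jul 9, 1750 → Jul 9, 1751: 365 days.
Jul 9, 1751 → Jul 9, 1752: 366 days (Feb 29, 1752 is in that span).
Jul 9, 1752 → Jul 9, 1753: 365 days.
Jul 9, 1753 → Jul 9, 1754: 365 days.
Jul 9, 1754 → Jul 9, 1755: 365 days.
Jul 9, 1755 → Aug 9, 1755: 31 days (July has 31).
Aug 9, 1755 → Sep 9, 1755: 31 days (August has 31).
Sep 9, 1755 → Oct 9, 1755: 30 days (September has 30).
Oct 9, 1755 → Nov 9, 1755: 31 days (October has 31).
Nov 9, 1755 → Dec 9, 1755: 30 days (November has 30).
Dec 9, 1755 → Jan 9, 1756: 31 days (December has 31).
Jan 9, 1756 → Feb 9, 1756: 31 days (January has 31).
Feb 9, 1756 → Mar 9, 1756: 29 days (February has 29).
Mar 9, 1756 → Apr 9, 1756: 31 days (March has 31).
Apr 9, 1756 → May 9, 1756: 30 days (April has 30).
May 9, 1756 → Jun 9, 1756: 31 days (May has 31).
Jun 9, 1756 → Jul 9, 1756: 30 days (June has 30).
Jul 9, 1756 → Aug 8, 1756: 30 days.
Total: 6970 days.

6970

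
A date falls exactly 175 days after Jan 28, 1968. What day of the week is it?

Jan 28, 1968 is a Sunday.
175 mod 7 = 0, so 175 days after a Sunday is Sunday + 0 = Sunday.

Sunday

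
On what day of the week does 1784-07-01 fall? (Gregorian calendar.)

Thursday

Doomsday rule: the anchor day for the 1700s is Sunday. For year 84: 84÷12 = 7 r 0, and 0÷4 = 0, so 7+0+0 = 7.
Sunday + 7 ≡ Sunday — that's 1784's doomsday.
In July the doomsday date is Jul 11.
Jul 1 is 10 days before Jul 11; 10 mod 7 = 3, so Sunday − 3 = Thursday.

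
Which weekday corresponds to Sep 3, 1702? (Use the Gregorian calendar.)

Doomsday rule: the anchor day for the 1700s is Sunday. For year 02: 2÷12 = 0 r 2, and 2÷4 = 0, so 0+2+0 = 2.
Sunday + 2 ≡ Tuesday — that's 1702's doomsday.
In September the doomsday date is Sep 5.
Sep 3 is 2 days before Sep 5; 2 mod 7 = 2, so Tuesday − 2 = Sunday.

Sunday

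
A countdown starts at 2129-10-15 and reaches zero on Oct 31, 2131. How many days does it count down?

746

Oct 15, 2129 → Oct 15, 2130: 365 days.
Oct 15, 2130 → Nov 15, 2130: 31 days (October has 31).
Nov 15, 2130 → Dec 15, 2130: 30 days (November has 30).
Dec 15, 2130 → Jan 15, 2131: 31 days (December has 31).
Jan 15, 2131 → Feb 15, 2131: 31 days (January has 31).
Feb 15, 2131 → Mar 15, 2131: 28 days (February has 28).
Mar 15, 2131 → Apr 15, 2131: 31 days (March has 31).
Apr 15, 2131 → May 15, 2131: 30 days (April has 30).
May 15, 2131 → Jun 15, 2131: 31 days (May has 31).
Jun 15, 2131 → Jul 15, 2131: 30 days (June has 30).
Jul 15, 2131 → Aug 15, 2131: 31 days (July has 31).
Aug 15, 2131 → Sep 15, 2131: 31 days (August has 31).
Sep 15, 2131 → Oct 15, 2131: 30 days (September has 30).
Oct 15, 2131 → Oct 31, 2131: 16 days.
Total: 746 days.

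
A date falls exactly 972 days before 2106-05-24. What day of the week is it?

First find the weekday of May 24, 2106. Doomsday rule: the anchor day for the 2100s is Sunday. For year 06: 6÷12 = 0 r 6, and 6÷4 = 1, so 0+6+1 = 7.
Sunday + 7 ≡ Sunday — that's 2106's doomsday.
In May the doomsday date is May 9.
May 24 is 15 days after May 9; 15 mod 7 = 1, so Sunday + 1 = Monday.
972 mod 7 = 6, so 972 days before a Monday is Monday − 6 = Tuesday.

Tuesday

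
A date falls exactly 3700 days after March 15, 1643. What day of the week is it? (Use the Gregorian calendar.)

Mar 15, 1643 is a Sunday.
3700 mod 7 = 4, so 3700 days after a Sunday is Sunday + 4 = Thursday.

Thursday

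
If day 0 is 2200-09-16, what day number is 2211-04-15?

3863

Sep 16, 2200 → Sep 16, 2201: 365 days.
Sep 16, 2201 → Sep 16, 2202: 365 days.
Sep 16, 2202 → Sep 16, 2203: 365 days.
Sep 16, 2203 → Sep 16, 2204: 366 days (Feb 29, 2204 is in that span).
Sep 16, 2204 → Sep 16, 2205: 365 days.
Sep 16, 2205 → Sep 16, 2206: 365 days.
Sep 16, 2206 → Sep 16, 2207: 365 days.
Sep 16, 2207 → Sep 16, 2208: 366 days (Feb 29, 2208 is in that span).
Sep 16, 2208 → Sep 16, 2209: 365 days.
Sep 16, 2209 → Sep 16, 2210: 365 days.
Sep 16, 2210 → Oct 16, 2210: 30 days (September has 30).
Oct 16, 2210 → Nov 16, 2210: 31 days (October has 31).
Nov 16, 2210 → Dec 16, 2210: 30 days (November has 30).
Dec 16, 2210 → Jan 16, 2211: 31 days (December has 31).
Jan 16, 2211 → Feb 16, 2211: 31 days (January has 31).
Feb 16, 2211 → Mar 16, 2211: 28 days (February has 28).
Mar 16, 2211 → Apr 15, 2211: 30 days.
Total: 3863 days.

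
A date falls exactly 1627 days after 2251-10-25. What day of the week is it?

Tuesday

First find the weekday of Oct 25, 2251. Doomsday rule: the anchor day for the 2200s is Friday. For year 51: 51÷12 = 4 r 3, and 3÷4 = 0, so 4+3+0 = 7.
Friday + 7 ≡ Friday — that's 2251's doomsday.
In October the doomsday date is Oct 10.
Oct 25 is 15 days after Oct 10; 15 mod 7 = 1, so Friday + 1 = Saturday.
1627 mod 7 = 3, so 1627 days after a Saturday is Saturday + 3 = Tuesday.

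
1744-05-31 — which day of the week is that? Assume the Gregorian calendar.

Doomsday rule: the anchor day for the 1700s is Sunday. For year 44: 44÷12 = 3 r 8, and 8÷4 = 2, so 3+8+2 = 13.
Sunday + 13 ≡ Saturday — that's 1744's doomsday.
In May the doomsday date is May 9.
May 31 is 22 days after May 9; 22 mod 7 = 1, so Saturday + 1 = Sunday.

Sunday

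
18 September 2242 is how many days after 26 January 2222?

7540

Jan 26, 2222 → Jan 26, 2223: 365 days.
Jan 26, 2223 → Jan 26, 2224: 365 days.
Jan 26, 2224 → Jan 26, 2225: 366 days (Feb 29, 2224 is in that span).
Jan 26, 2225 → Jan 26, 2226: 365 days.
Jan 26, 2226 → Jan 26, 2227: 365 days.
Jan 26, 2227 → Jan 26, 2228: 365 days.
Jan 26, 2228 → Jan 26, 2229: 366 days (Feb 29, 2228 is in that span).
Jan 26, 2229 → Jan 26, 2230: 365 days.
Jan 26, 2230 → Jan 26, 2231: 365 days.
Jan 26, 2231 → Jan 26, 2232: 365 days.
Jan 26, 2232 → Jan 26, 2233: 366 days (Feb 29, 2232 is in that span).
Jan 26, 2233 → Jan 26, 2234: 365 days.
Jan 26, 2234 → Jan 26, 2235: 365 days.
Jan 26, 2235 → Jan 26, 2236: 365 days.
Jan 26, 2236 → Jan 26, 2237: 366 days (Feb 29, 2236 is in that span).
Jan 26, 2237 → Jan 26, 2238: 365 days.
Jan 26, 2238 → Jan 26, 2239: 365 days.
Jan 26, 2239 → Jan 26, 2240: 365 days.
Jan 26, 2240 → Jan 26, 2241: 366 days (Feb 29, 2240 is in that span).
Jan 26, 2241 → Jan 26, 2242: 365 days.
Jan 26, 2242 → Feb 26, 2242: 31 days (January has 31).
Feb 26, 2242 → Mar 26, 2242: 28 days (February has 28).
Mar 26, 2242 → Apr 26, 2242: 31 days (March has 31).
Apr 26, 2242 → May 26, 2242: 30 days (April has 30).
May 26, 2242 → Jun 26, 2242: 31 days (May has 31).
Jun 26, 2242 → Jul 26, 2242: 30 days (June has 30).
Jul 26, 2242 → Aug 26, 2242: 31 days (July has 31).
Aug 26, 2242 → Sep 18, 2242: 23 days.
Total: 7540 days.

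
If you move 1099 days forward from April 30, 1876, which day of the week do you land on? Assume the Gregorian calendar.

First find the weekday of Apr 30, 1876. Doomsday rule: the anchor day for the 1800s is Friday. For year 76: 76÷12 = 6 r 4, and 4÷4 = 1, so 6+4+1 = 11.
Friday + 11 ≡ Tuesday — that's 1876's doomsday.
In April the doomsday date is Apr 4.
Apr 30 is 26 days after Apr 4; 26 mod 7 = 5, so Tuesday + 5 = Sunday.
1099 mod 7 = 0, so 1099 days after a Sunday is Sunday + 0 = Sunday.

Sunday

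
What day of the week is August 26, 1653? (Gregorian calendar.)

Doomsday rule: the anchor day for the 1600s is Tuesday. For year 53: 53÷12 = 4 r 5, and 5÷4 = 1, so 4+5+1 = 10.
Tuesday + 10 ≡ Friday — that's 1653's doomsday.
In August the doomsday date is Aug 8.
Aug 26 is 18 days after Aug 8; 18 mod 7 = 4, so Friday + 4 = Tuesday.

Tuesday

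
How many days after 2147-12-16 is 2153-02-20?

Dec 16, 2147 → Dec 16, 2148: 366 days (Feb 29, 2148 is in that span).
Dec 16, 2148 → Dec 16, 2149: 365 days.
Dec 16, 2149 → Dec 16, 2150: 365 days.
Dec 16, 2150 → Dec 16, 2151: 365 days.
Dec 16, 2151 → Dec 16, 2152: 366 days (Feb 29, 2152 is in that span).
Dec 16, 2152 → Jan 16, 2153: 31 days (December has 31).
Jan 16, 2153 → Feb 16, 2153: 31 days (January has 31).
Feb 16, 2153 → Feb 20, 2153: 4 days.
Total: 1893 days.

1893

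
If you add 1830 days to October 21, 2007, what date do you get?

October 24, 2012

+366 (one year; includes Feb 29, 2008) → Oct 21, 2008 (1464 left).
+365 (one year) → Oct 21, 2009 (1099 left).
+365 (one year) → Oct 21, 2010 (734 left).
+365 (one year) → Oct 21, 2011 (369 left).
Oct has 31 days: +11 → Nov 1, 2011 (358 left).
Nov has 30 days: +30 → Dec 1, 2011 (328 left).
Dec has 31 days: +31 → Jan 1, 2012 (297 left).
Jan has 31 days: +31 → Feb 1, 2012 (266 left).
Feb has 29 days: +29 → Mar 1, 2012 (237 left).
Mar has 31 days: +31 → Apr 1, 2012 (206 left).
Apr has 30 days: +30 → May 1, 2012 (176 left).
May has 31 days: +31 → Jun 1, 2012 (145 left).
Jun has 30 days: +30 → Jul 1, 2012 (115 left).
Jul has 31 days: +31 → Aug 1, 2012 (84 left).
Aug has 31 days: +31 → Sep 1, 2012 (53 left).
Sep has 30 days: +30 → Oct 1, 2012 (23 left).
+23 → Oct 24, 2012.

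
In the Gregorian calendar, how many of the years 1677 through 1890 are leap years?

Multiples of 4 in [1677,1890]: 53.
Of those, multiples of 100: 2 (not leap unless ÷400).
Multiples of 400: 0.
Leap years = 53 − 2 + 0 = 51.

51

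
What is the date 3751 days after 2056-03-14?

June 21, 2066

+365 (one year) → Mar 14, 2057 (3386 left).
+365 (one year) → Mar 14, 2058 (3021 left).
+365 (one year) → Mar 14, 2059 (2656 left).
+366 (one year; includes Feb 29, 2060) → Mar 14, 2060 (2290 left).
+365 (one year) → Mar 14, 2061 (1925 left).
+365 (one year) → Mar 14, 2062 (1560 left).
+365 (one year) → Mar 14, 2063 (1195 left).
+366 (one year; includes Feb 29, 2064) → Mar 14, 2064 (829 left).
+365 (one year) → Mar 14, 2065 (464 left).
+365 (one year) → Mar 14, 2066 (99 left).
Mar has 31 days: +18 → Apr 1, 2066 (81 left).
Apr has 30 days: +30 → May 1, 2066 (51 left).
May has 31 days: +31 → Jun 1, 2066 (20 left).
+20 → Jun 21, 2066.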